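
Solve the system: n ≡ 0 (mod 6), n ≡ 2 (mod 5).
M = 6 × 5 = 30. M₁ = 5, y₁ ≡ 5 (mod 6). M₂ = 6, y₂ ≡ 1 (mod 5). n = 0×5×5 + 2×6×1 ≡ 12 (mod 30)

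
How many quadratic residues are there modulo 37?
Exactly half the non-zero residues mod a prime are QRs: (37-1)/2 = 18.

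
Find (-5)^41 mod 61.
By repeated squaring mod 61: (-5)^{1}≡56, (-5)^{2}≡25, (-5)^{4}≡15, (-5)^{8}≡42, (-5)^{16}≡56, (-5)^{32}≡25. Then (-5)^{41} = (-5)^{32+8+1} ≡ 25 × 42 × 56 ≡ 57 mod 61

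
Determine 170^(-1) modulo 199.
Since 199 is prime, by Fermat 170^(-1) ≡ 170^{197} ≡ 48 (mod 199). Verify: 170 × 48 = 8160 ≡ 1 (mod 199)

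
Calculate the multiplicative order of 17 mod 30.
Powers of 17 mod 30: 17^1≡17, 17^2≡19, 17^3≡23, 17^4≡1. ord_30(17) = 4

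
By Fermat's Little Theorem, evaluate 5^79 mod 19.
By Fermat: 5^{18} ≡ 1 mod 19. 79 = 4×18 + 7. So 5^{79} ≡ 5^{7} ≡ 16 mod 19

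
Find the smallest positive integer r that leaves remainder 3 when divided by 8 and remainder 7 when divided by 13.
M = 8 × 13 = 104. M₁ = 13, y₁ ≡ 5 (mod 8). M₂ = 8, y₂ ≡ 5 (mod 13). r = 3×13×5 + 7×8×5 ≡ 59 (mod 104)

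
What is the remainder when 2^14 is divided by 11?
Using Fermat: 2^{10} ≡ 1 (mod 11). 14 ≡ 4 (mod 10). So 2^{14} ≡ 2^{4} ≡ 5 (mod 11)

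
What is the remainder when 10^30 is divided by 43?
By repeated squaring mod 43: 10^{1}≡10, 10^{2}≡14, 10^{4}≡24, 10^{8}≡17, 10^{16}≡31. Then 10^{30} = 10^{16+8+4+2} ≡ 31 × 17 × 24 × 14 ≡ 41 mod 43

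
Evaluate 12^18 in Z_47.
By repeated squaring (mod 47): 12^{1}≡12, 12^{2}≡3, 12^{4}≡9, 12^{8}≡34, 12^{16}≡28. Then 12^{18} = 12^{16+2} ≡ 28 × 3 ≡ 37 (mod 47)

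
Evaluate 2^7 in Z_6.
By repeated squaring mod 6: 2^{1}≡2, 2^{2}≡4, 2^{4}≡4. Then 2^{7} = 2^{4+2+1} ≡ 4 × 4 × 2 ≡ 2 mod 6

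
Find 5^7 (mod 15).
By repeated squaring (mod 15): 5^{1}≡5, 5^{2}≡10, 5^{4}≡10. Then 5^{7} = 5^{4+2+1} ≡ 10 × 10 × 5 ≡ 5 (mod 15)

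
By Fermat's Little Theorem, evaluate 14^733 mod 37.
By Fermat: 14^{36} ≡ 1 mod 37. 733 ≡ 13 mod 36. So 14^{733} ≡ 14^{13} ≡ 14 mod 37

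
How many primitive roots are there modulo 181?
There are φ(181-1) = φ(180) = 48 primitive roots modulo 181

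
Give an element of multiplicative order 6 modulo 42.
5 has order 6 mod 42 since 5^{6} ≡ 1 (mod 42) and no smaller power works.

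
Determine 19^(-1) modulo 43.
Since 43 is prime, by Fermat 19^(-1) ≡ 19^{41} ≡ 34 (mod 43). Verify: 19 × 34 = 646 ≡ 1 (mod 43)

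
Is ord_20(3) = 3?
Powers of 3 mod 20: 3^1≡3, 3^2≡9, 3^3≡7, 3^4≡1. 3^3≡7≢1, so ord ≠ 3. No, the actual order is 4.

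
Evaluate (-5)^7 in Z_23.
By repeated squaring mod 23: (-5)^{1}≡18, (-5)^{2}≡2, (-5)^{4}≡4. Then (-5)^{7} = (-5)^{4+2+1} ≡ 4 × 2 × 18 ≡ 6 mod 23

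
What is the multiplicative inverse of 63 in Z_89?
Since 89 is prime, by Fermat 63^(-1) ≡ 63^{87} ≡ 65 mod 89. Verify: 63 × 65 = 4095 ≡ 1 mod 89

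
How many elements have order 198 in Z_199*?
There are φ(199-1) = φ(198) = 60 primitive roots modulo 199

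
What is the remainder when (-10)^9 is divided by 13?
By repeated squaring mod 13: (-10)^{1}≡3, (-10)^{2}≡9, (-10)^{4}≡3, (-10)^{8}≡9. Then (-10)^{9} = (-10)^{8+1} ≡ 9 × 3 ≡ 1 mod 13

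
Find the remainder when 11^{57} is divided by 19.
By Fermat: 11^{18} ≡ 1 mod 19. 57 = 3×18 + 3. So 11^{57} ≡ 11^{3} ≡ 1 mod 19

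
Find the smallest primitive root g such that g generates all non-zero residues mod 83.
g = 2. For each prime q|82: 2^{41}≡82, 2^{2}≡4, none ≡ 1, so ord_83(2) = 82 and 2 is a primitive root.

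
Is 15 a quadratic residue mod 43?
By Euler's criterion: 15^{21} ≡ 1 mod 43. Since this equals 1, 15 is a QR.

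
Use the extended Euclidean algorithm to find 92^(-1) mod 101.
Extended GCD: 92(-45) + 101(41) = 1. So 92^(-1) ≡ -45 ≡ 56 mod 101. Verify: 92 × 56 = 5152 ≡ 1 mod 101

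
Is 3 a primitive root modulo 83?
3^{41} ≡ 1 mod 83 and 41 < 82, so ord_83(3) = 41 ≠ 82 and 3 is not a primitive root.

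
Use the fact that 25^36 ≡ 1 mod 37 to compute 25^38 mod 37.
By Fermat: 25^{36} ≡ 1 mod 37. So 25^{38} = 25^{36} · 25^{2} ≡ 25^{2} ≡ 33 mod 37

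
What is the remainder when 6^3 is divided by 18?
6^{3} = 216 ≡ 0 mod 18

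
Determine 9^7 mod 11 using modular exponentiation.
By repeated squaring (mod 11): 9^{1}≡9, 9^{2}≡4, 9^{4}≡5. Then 9^{7} = 9^{4+2+1} ≡ 5 × 4 × 9 ≡ 4 (mod 11)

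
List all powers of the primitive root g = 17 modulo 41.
17^1, 17^2, ..., 17^{40} mod 41: [17, 2, 34, 4, 27, 8, 13, 16, 26, 32, 11, 23, 22, 5, 3, 10, 6, 20, 12, 40, 24, 39, 7, 37, 14, 33, 28, 25, 15, 9, 30, 18, 19, 36, 38, 31, 35, 21, 29, 1]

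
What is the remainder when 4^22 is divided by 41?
By repeated squaring mod 41: 4^{1}≡4, 4^{2}≡16, 4^{4}≡10, 4^{8}≡18, 4^{16}≡37. Then 4^{22} = 4^{16+4+2} ≡ 37 × 10 × 16 ≡ 16 mod 41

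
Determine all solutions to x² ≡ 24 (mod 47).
The square roots of 24 mod 47 are 27 and 20. Verify: 27² = 729 ≡ 24 (mod 47)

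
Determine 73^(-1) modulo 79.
Since 79 is prime, by Fermat 73^(-1) ≡ 73^{77} ≡ 13 (mod 79). Verify: 73 × 13 = 949 ≡ 1 (mod 79)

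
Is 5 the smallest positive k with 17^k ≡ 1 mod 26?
Powers of 17 mod 26: 17^1≡17, 17^2≡3, 17^3≡25, 17^4≡9, 17^5≡23, 17^6≡1. 17^5≡23≢1, so ord ≠ 5. No, the actual order is 6.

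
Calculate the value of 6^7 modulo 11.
By repeated squaring (mod 11): 6^{1}≡6, 6^{2}≡3, 6^{4}≡9. Then 6^{7} = 6^{4+2+1} ≡ 9 × 3 × 6 ≡ 8 (mod 11)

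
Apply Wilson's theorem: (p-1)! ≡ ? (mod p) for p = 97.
By Wilson's theorem, (96)! ≡ -1 ≡ 96 (mod 97)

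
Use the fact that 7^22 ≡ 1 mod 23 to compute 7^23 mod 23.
By Fermat: 7^{22} ≡ 1 mod 23. So 7^{23} = 7^{22} · 7^{1} ≡ 7^{1} ≡ 7 mod 23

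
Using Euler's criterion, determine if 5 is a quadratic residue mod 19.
By Euler's criterion: 5^{9} ≡ 1 (mod 19). Since this equals 1, 5 is a QR.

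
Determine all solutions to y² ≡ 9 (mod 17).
The square roots of 9 mod 17 are 14 and 3. Verify: 14² = 196 ≡ 9 (mod 17)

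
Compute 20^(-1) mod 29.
Since 29 is prime, by Fermat 20^(-1) ≡ 20^{27} ≡ 16 mod 29. Verify: 20 × 16 = 320 ≡ 1 mod 29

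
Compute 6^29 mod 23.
Using Fermat: 6^{22} ≡ 1 (mod 23). 29 ≡ 7 (mod 22). So 6^{29} ≡ 6^{7} ≡ 3 (mod 23)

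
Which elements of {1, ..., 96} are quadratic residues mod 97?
Squares in Z_97*: {1, 2, 3, 4, 6, 8, 9, 11, 12, 16, 18, 22, 24, 25, 27, 31, 32, 33, 35, 36, 43, 44, 47, 48, 49, 50, 53, 54, 61, 62, 64, 65, 66, 70, 72, 73, 75, 79, 81, 85, 86, 88, 89, 91, 93, 94, 95, 96}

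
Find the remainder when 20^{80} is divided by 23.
By Fermat: 20^{22} ≡ 1 mod 23. 80 = 3×22 + 14. So 20^{80} ≡ 20^{14} ≡ 4 mod 23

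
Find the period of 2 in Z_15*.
Powers of 2 mod 15: 2^1≡2, 2^2≡4, 2^3≡8, 2^4≡1. Order = 4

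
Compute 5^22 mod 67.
By repeated squaring mod 67: 5^{1}≡5, 5^{2}≡25, 5^{4}≡22, 5^{8}≡15, 5^{16}≡24. Then 5^{22} = 5^{16+4+2} ≡ 24 × 22 × 25 ≡ 1 mod 67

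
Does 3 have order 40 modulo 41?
3^{8} ≡ 1 mod 41 and 8 < 40, so ord_41(3) = 8 ≠ 40 and 3 is not a primitive root.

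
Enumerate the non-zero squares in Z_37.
Squares in Z_37*: {1, 3, 4, 7, 9, 10, 11, 12, 16, 21, 25, 26, 27, 28, 30, 33, 34, 36}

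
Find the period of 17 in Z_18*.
Powers of 17 mod 18: 17^1≡17, 17^2≡1. ord_18(17) = 2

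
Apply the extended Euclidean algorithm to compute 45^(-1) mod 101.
Extended GCD: 45(9) + 101(-4) = 1. So 45^(-1) ≡ 9 mod 101. Verify: 45 × 9 = 405 ≡ 1 mod 101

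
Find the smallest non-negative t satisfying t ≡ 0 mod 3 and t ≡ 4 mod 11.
M = 3 × 11 = 33. M₁ = 11, y₁ ≡ 2 mod 3. M₂ = 3, y₂ ≡ 4 mod 11. t = 0×11×2 + 4×3×4 ≡ 15 mod 33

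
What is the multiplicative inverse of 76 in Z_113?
Since 113 is prime, by Fermat 76^(-1) ≡ 76^{111} ≡ 58 mod 113. Verify: 76 × 58 = 4408 ≡ 1 mod 113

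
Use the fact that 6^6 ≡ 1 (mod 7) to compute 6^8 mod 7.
By Fermat: 6^{6} ≡ 1 (mod 7). So 6^{8} = 6^{6} · 6^{2} ≡ 6^{2} ≡ 1 (mod 7)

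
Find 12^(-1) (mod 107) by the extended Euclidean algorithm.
Extended GCD: 12(9) + 107(-1) = 1. So 12^(-1) ≡ 9 (mod 107). Verify: 12 × 9 = 108 ≡ 1 (mod 107)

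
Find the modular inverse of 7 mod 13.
Since 13 is prime, by Fermat 7^(-1) ≡ 7^{11} ≡ 2 (mod 13). Verify: 7 × 2 = 14 ≡ 1 (mod 13)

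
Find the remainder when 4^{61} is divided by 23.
By Fermat: 4^{22} ≡ 1 (mod 23). 61 = 2×22 + 17. So 4^{61} ≡ 4^{17} ≡ 2 (mod 23)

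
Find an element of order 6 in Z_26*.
17 has order 6 mod 26 since 17^{6} ≡ 1 (mod 26) and no smaller power works.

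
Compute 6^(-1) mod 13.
Since 13 is prime, by Fermat 6^(-1) ≡ 6^{11} ≡ 11 mod 13. Verify: 6 × 11 = 66 ≡ 1 mod 13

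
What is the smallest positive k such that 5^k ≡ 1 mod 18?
Powers of 5 mod 18: 5^1≡5, 5^2≡7, 5^3≡17, 5^4≡13, 5^5≡11, 5^6≡1. So the order of 5 is 6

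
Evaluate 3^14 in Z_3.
By repeated squaring (mod 3): 3^{1}≡0, 3^{2}≡0, 3^{4}≡0, 3^{8}≡0. Then 3^{14} = 3^{8+4+2} ≡ 0 × 0 × 0 ≡ 0 (mod 3)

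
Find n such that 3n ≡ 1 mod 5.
Since 5 is prime, by Fermat 3^(-1) ≡ 3^{3} ≡ 2 mod 5. Verify: 3 × 2 = 6 ≡ 1 mod 5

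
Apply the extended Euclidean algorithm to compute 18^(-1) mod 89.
Extended GCD: 18(5) + 89(-1) = 1. So 18^(-1) ≡ 5 (mod 89). Verify: 18 × 5 = 90 ≡ 1 (mod 89)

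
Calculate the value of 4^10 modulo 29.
By repeated squaring (mod 29): 4^{1}≡4, 4^{2}≡16, 4^{4}≡24, 4^{8}≡25. Then 4^{10} = 4^{8+2} ≡ 25 × 16 ≡ 23 (mod 29)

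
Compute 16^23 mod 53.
By repeated squaring (mod 53): 16^{1}≡16, 16^{2}≡44, 16^{4}≡28, 16^{8}≡42, 16^{16}≡15. Then 16^{23} = 16^{16+4+2+1} ≡ 15 × 28 × 44 × 16 ≡ 46 (mod 53)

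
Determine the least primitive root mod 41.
g = 6. For each prime q|40: 6^{20}≡40, 6^{8}≡10, none ≡ 1, so ord_41(6) = 40 and 6 is a primitive root.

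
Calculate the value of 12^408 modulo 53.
Using Fermat: 12^{52} ≡ 1 (mod 53). 408 ≡ 44 (mod 52). So 12^{408} ≡ 12^{44} ≡ 16 (mod 53)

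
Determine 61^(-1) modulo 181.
Since 181 is prime, by Fermat 61^(-1) ≡ 61^{179} ≡ 92 mod 181. Verify: 61 × 92 = 5612 ≡ 1 mod 181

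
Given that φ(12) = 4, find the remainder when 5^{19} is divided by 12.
By Euler: 5^{4} ≡ 1 (mod 12) since gcd(5, 12) = 1. 19 = 4×4 + 3. So 5^{19} ≡ 5^{3} ≡ 5 (mod 12)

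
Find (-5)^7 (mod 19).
By repeated squaring (mod 19): (-5)^{1}≡14, (-5)^{2}≡6, (-5)^{4}≡17. Then (-5)^{7} = (-5)^{4+2+1} ≡ 17 × 6 × 14 ≡ 3 (mod 19)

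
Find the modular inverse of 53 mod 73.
Since 73 is prime, by Fermat 53^(-1) ≡ 53^{71} ≡ 62 (mod 73). Verify: 53 × 62 = 3286 ≡ 1 (mod 73)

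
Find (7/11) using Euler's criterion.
(7/11) = 7^{5} mod 11 = -1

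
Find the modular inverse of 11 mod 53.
Since 53 is prime, by Fermat 11^(-1) ≡ 11^{51} ≡ 29 mod 53. Verify: 11 × 29 = 319 ≡ 1 mod 53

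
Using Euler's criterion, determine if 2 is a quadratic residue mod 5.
By Euler's criterion: 2^{2} ≡ 4 mod 5. Since this equals -1 (≡ 4), 2 is not a QR.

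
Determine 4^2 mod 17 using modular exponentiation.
4^{2} = 16 ≡ 16 (mod 17)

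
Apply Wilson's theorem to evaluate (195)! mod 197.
(196)! = (195)! × (196) ≡ -1 mod 197. So (195)! ≡ -1 × (196)^(-1) ≡ (-1)×(-1) = 1 mod 197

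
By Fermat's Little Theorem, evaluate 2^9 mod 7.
By Fermat: 2^{6} ≡ 1 mod 7. So 2^{9} = 2^{6} · 2^{3} ≡ 2^{3} ≡ 1 mod 7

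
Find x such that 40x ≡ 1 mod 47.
Since 47 is prime, by Fermat 40^(-1) ≡ 40^{45} ≡ 20 mod 47. Verify: 40 × 20 = 800 ≡ 1 mod 47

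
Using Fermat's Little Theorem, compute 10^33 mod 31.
By Fermat: 10^{30} ≡ 1 mod 31. So 10^{33} = 10^{30} · 10^{3} ≡ 10^{3} ≡ 8 mod 31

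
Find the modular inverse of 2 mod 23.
Since 23 is prime, by Fermat 2^(-1) ≡ 2^{21} ≡ 12 (mod 23). Verify: 2 × 12 = 24 ≡ 1 (mod 23)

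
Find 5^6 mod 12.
By repeated squaring mod 12: 5^{1}≡5, 5^{2}≡1, 5^{4}≡1. Then 5^{6} = 5^{4+2} ≡ 1 × 1 ≡ 1 mod 12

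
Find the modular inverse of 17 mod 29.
Since 29 is prime, by Fermat 17^(-1) ≡ 17^{27} ≡ 12 (mod 29). Verify: 17 × 12 = 204 ≡ 1 (mod 29)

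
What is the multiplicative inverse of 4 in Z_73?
Since 73 is prime, by Fermat 4^(-1) ≡ 4^{71} ≡ 55 mod 73. Verify: 4 × 55 = 220 ≡ 1 mod 73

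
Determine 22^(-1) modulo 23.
Since 23 is prime, by Fermat 22^(-1) ≡ 22^{21} ≡ 22 (mod 23). Verify: 22 × 22 = 484 ≡ 1 (mod 23)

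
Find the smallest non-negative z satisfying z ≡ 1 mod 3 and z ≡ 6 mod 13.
M = 3 × 13 = 39. M₁ = 13, y₁ ≡ 1 mod 3. M₂ = 3, y₂ ≡ 9 mod 13. z = 1×13×1 + 6×3×9 ≡ 19 mod 39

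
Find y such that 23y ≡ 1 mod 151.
Since 151 is prime, by Fermat 23^(-1) ≡ 23^{149} ≡ 46 mod 151. Verify: 23 × 46 = 1058 ≡ 1 mod 151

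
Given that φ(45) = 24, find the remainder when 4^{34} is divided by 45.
By Euler: 4^{24} ≡ 1 (mod 45) since gcd(4, 45) = 1. 34 = 1×24 + 10. So 4^{34} ≡ 4^{10} ≡ 31 (mod 45)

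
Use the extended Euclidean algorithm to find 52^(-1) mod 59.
Extended GCD: 52(-17) + 59(15) = 1. So 52^(-1) ≡ -17 ≡ 42 (mod 59). Verify: 52 × 42 = 2184 ≡ 1 (mod 59)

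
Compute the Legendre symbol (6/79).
(6/79) = 6^{39} mod 79 = -1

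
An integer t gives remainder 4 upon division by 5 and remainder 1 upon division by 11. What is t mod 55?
M = 5 × 11 = 55. M₁ = 11, y₁ ≡ 1 mod 5. M₂ = 5, y₂ ≡ 9 mod 11. t = 4×11×1 + 1×5×9 ≡ 34 mod 55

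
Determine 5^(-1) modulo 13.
Since 13 is prime, by Fermat 5^(-1) ≡ 5^{11} ≡ 8 (mod 13). Verify: 5 × 8 = 40 ≡ 1 (mod 13)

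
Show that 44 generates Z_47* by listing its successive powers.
44^1, 44^2, ..., 44^{46} mod 47: [44, 9, 20, 34, 39, 24, 22, 28, 10, 17, 43, 12, 11, 14, 5, 32, 45, 6, 29, 7, 26, 16, 46, 3, 38, 27, 13, 8, 23, 25, 19, 37, 30, 4, 35, 36, 33, 42, 15, 2, 41, 18, 40, 21, 31, 1]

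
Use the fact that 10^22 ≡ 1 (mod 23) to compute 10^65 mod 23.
By Fermat: 10^{22} ≡ 1 (mod 23). 65 = 2×22 + 21. So 10^{65} ≡ 10^{21} ≡ 7 (mod 23)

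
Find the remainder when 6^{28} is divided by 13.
By Fermat: 6^{12} ≡ 1 (mod 13). 28 = 2×12 + 4. So 6^{28} ≡ 6^{4} ≡ 9 (mod 13)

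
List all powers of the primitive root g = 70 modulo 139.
70^1, 70^2, ..., 70^{138} mod 139: [70, 35, 87, 113, 126, 63, 101, 120, 60, 30, 15, 77, 108, 54, 27, 83, 111, 125, 132, 66, 33, 86, 43, 91, 115, 127, 133, 136, 68, 34, 17, 78, 39, 89, 114, 57, 98, 49, 94, 47, 93, 116, 58, 29, 84, 42, 21, 80, 40, 20, 10, 5, 72, 36, 18, 9, 74, 37, 88, 44, 22, 11, 75, 107, 123, 131, 135, 137, 138, 69, 104, 52, 26, 13, 76, 38, 19, 79, 109, 124, 62, 31, 85, 112, 56, 28, 14, 7, 73, 106, 53, 96, 48, 24, 12, 6, 3, 71, 105, 122, 61, 100, 50, 25, 82, 41, 90, 45, 92, 46, 23, 81, 110, 55, 97, 118, 59, 99, 119, 129, 134, 67, 103, 121, 130, 65, 102, 51, 95, 117, 128, 64, 32, 16, 8, 4, 2, 1]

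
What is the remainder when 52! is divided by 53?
By Wilson's theorem, (52)! ≡ -1 ≡ 52 mod 53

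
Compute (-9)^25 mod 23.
Using Fermat: (-9)^{22} ≡ 1 mod 23. 25 ≡ 3 mod 22. So (-9)^{25} ≡ (-9)^{3} ≡ 7 mod 23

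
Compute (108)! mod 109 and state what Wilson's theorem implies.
(108)! mod 109 = 108. Since this equals -1 (mod 109), Wilson confirms 109 is prime.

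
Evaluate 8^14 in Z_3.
Using Fermat: 8^{2} ≡ 1 mod 3. 14 ≡ 0 mod 2. So 8^{14} ≡ 8^{0} ≡ 1 mod 3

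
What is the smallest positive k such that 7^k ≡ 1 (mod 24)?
Powers of 7 mod 24: 7^1≡7, 7^2≡1. So the order of 7 is 2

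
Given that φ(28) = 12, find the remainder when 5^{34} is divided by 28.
By Euler: 5^{12} ≡ 1 mod 28 since gcd(5, 28) = 1. 34 = 2×12 + 10. So 5^{34} ≡ 5^{10} ≡ 9 mod 28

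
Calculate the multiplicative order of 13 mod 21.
Powers of 13 mod 21: 13^1≡13, 13^2≡1. So the order of 13 is 2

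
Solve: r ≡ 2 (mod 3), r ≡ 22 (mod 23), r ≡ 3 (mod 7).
M = 3 × 23 × 7 = 483. M₁ = 161, y₁ ≡ 2 (mod 3). M₂ = 21, y₂ ≡ 11 (mod 23). M₃ = 69, y₃ ≡ 6 (mod 7). r = 2×161×2 + 22×21×11 + 3×69×6 ≡ 206 (mod 483)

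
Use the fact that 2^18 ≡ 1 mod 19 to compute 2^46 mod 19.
By Fermat: 2^{18} ≡ 1 mod 19. 46 = 2×18 + 10. So 2^{46} ≡ 2^{10} ≡ 17 mod 19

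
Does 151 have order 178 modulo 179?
151^{89} ≡ 1 mod 179 and 89 < 178, so ord_179(151) = 89 ≠ 178 and 151 is not a primitive root.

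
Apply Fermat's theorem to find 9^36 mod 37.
By Fermat's Little Theorem, 9^{36} ≡ 1 mod 37 since 37 is prime and gcd(9, 37) = 1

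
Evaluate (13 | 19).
(13/19) = 13^{9} mod 19 = -1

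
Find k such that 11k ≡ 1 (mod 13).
Since 13 is prime, by Fermat 11^(-1) ≡ 11^{11} ≡ 6 (mod 13). Verify: 11 × 6 = 66 ≡ 1 (mod 13)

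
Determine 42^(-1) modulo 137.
Since 137 is prime, by Fermat 42^(-1) ≡ 42^{135} ≡ 62 mod 137. Verify: 42 × 62 = 2604 ≡ 1 mod 137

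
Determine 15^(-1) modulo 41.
Since 41 is prime, by Fermat 15^(-1) ≡ 15^{39} ≡ 11 (mod 41). Verify: 15 × 11 = 165 ≡ 1 (mod 41)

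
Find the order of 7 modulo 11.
Powers of 7 mod 11: 7^1≡7, 7^2≡5, 7^3≡2, 7^4≡3, 7^5≡10, 7^6≡4, 7^7≡6, 7^8≡9, 7^9≡8, 7^10≡1. ord_11(7) = 10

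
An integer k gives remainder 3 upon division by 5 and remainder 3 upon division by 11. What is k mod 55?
M = 5 × 11 = 55. M₁ = 11, y₁ ≡ 1 mod 5. M₂ = 5, y₂ ≡ 9 mod 11. k = 3×11×1 + 3×5×9 ≡ 3 mod 55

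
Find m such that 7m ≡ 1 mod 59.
Since 59 is prime, by Fermat 7^(-1) ≡ 7^{57} ≡ 17 mod 59. Verify: 7 × 17 = 119 ≡ 1 mod 59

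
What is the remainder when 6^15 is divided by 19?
By repeated squaring (mod 19): 6^{1}≡6, 6^{2}≡17, 6^{4}≡4, 6^{8}≡16. Then 6^{15} = 6^{8+4+2+1} ≡ 16 × 4 × 17 × 6 ≡ 11 (mod 19)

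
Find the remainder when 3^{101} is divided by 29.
By Fermat: 3^{28} ≡ 1 mod 29. 101 = 3×28 + 17. So 3^{101} ≡ 3^{17} ≡ 2 mod 29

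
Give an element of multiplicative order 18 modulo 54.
5 has order 18 mod 54 since 5^{18} ≡ 1 mod 54 and no smaller power works.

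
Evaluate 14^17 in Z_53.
By repeated squaring mod 53: 14^{1}≡14, 14^{2}≡37, 14^{4}≡44, 14^{8}≡28, 14^{16}≡42. Then 14^{17} = 14^{16+1} ≡ 42 × 14 ≡ 5 mod 53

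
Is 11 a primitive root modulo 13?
ord_13(11) divides 12. For each prime q|12: 11^{6}≡12, 11^{4}≡3, none ≡ 1. So 11 has order 12 and is a primitive root mod 13.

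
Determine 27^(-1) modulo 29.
Since 29 is prime, by Fermat 27^(-1) ≡ 27^{27} ≡ 14 (mod 29). Verify: 27 × 14 = 378 ≡ 1 (mod 29)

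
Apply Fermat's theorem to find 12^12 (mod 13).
By Fermat's Little Theorem, 12^{12} ≡ 1 (mod 13) since 13 is prime and gcd(12, 13) = 1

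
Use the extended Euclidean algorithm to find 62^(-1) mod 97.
Extended GCD: 62(36) + 97(-23) = 1. So 62^(-1) ≡ 36 mod 97. Verify: 62 × 36 = 2232 ≡ 1 mod 97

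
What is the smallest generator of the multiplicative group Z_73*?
g = 5. Powers: [5, 25, 52, 41, 59, 3, 15, ...] generates all 72 non-zero residues.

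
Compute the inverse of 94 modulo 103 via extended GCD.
Extended GCD: 94(-23) + 103(21) = 1. So 94^(-1) ≡ -23 ≡ 80 mod 103. Verify: 94 × 80 = 7520 ≡ 1 mod 103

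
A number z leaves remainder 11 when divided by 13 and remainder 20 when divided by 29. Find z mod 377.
M = 13 × 29 = 377. M₁ = 29, y₁ ≡ 9 mod 13. M₂ = 13, y₂ ≡ 9 mod 29. z = 11×29×9 + 20×13×9 ≡ 310 mod 377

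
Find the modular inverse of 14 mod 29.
Since 29 is prime, by Fermat 14^(-1) ≡ 14^{27} ≡ 27 mod 29. Verify: 14 × 27 = 378 ≡ 1 mod 29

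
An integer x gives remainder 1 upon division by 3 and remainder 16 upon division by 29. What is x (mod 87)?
M = 3 × 29 = 87. M₁ = 29, y₁ ≡ 2 (mod 3). M₂ = 3, y₂ ≡ 10 (mod 29). x = 1×29×2 + 16×3×10 ≡ 16 (mod 87)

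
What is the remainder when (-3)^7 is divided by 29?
By repeated squaring (mod 29): (-3)^{1}≡26, (-3)^{2}≡9, (-3)^{4}≡23. Then (-3)^{7} = (-3)^{4+2+1} ≡ 23 × 9 × 26 ≡ 17 (mod 29)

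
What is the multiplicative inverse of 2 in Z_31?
Since 31 is prime, by Fermat 2^(-1) ≡ 2^{29} ≡ 16 mod 31. Verify: 2 × 16 = 32 ≡ 1 mod 31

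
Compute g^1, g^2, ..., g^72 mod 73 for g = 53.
53^1, 53^2, ..., 53^{72} mod 73: [53, 35, 30, 57, 28, 24, 31, 37, 63, 54, 15, 65, 14, 12, 52, 55, 68, 27, 44, 69, 7, 6, 26, 64, 34, 50, 22, 71, 40, 3, 13, 32, 17, 25, 11, 72, 20, 38, 43, 16, 45, 49, 42, 36, 10, 19, 58, 8, 59, 61, 21, 18, 5, 46, 29, 4, 66, 67, 47, 9, 39, 23, 51, 2, 33, 70, 60, 41, 56, 48, 62, 1]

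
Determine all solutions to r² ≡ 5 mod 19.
The square roots of 5 mod 19 are 9 and 10. Verify: 9² = 81 ≡ 5 mod 19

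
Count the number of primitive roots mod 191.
Number of primitive roots mod 191 = φ(p-1) = φ(190) = 72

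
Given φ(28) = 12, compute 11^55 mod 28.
By Euler: 11^{12} ≡ 1 mod 28 since gcd(11, 28) = 1. 55 = 4×12 + 7. So 11^{55} ≡ 11^{7} ≡ 11 mod 28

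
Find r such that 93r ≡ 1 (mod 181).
Since 181 is prime, by Fermat 93^(-1) ≡ 93^{179} ≡ 109 (mod 181). Verify: 93 × 109 = 10137 ≡ 1 (mod 181)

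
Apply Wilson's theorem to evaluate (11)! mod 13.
(12)! = (11)! × (12) ≡ -1 (mod 13). So (11)! ≡ -1 × (12)^(-1) ≡ (-1)×(-1) = 1 (mod 13)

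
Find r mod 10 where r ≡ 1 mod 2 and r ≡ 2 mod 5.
M = 2 × 5 = 10. M₁ = 5, y₁ ≡ 1 mod 2. M₂ = 2, y₂ ≡ 3 mod 5. r = 1×5×1 + 2×2×3 ≡ 7 mod 10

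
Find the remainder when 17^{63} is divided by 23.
By Fermat: 17^{22} ≡ 1 mod 23. 63 = 2×22 + 19. So 17^{63} ≡ 17^{19} ≡ 5 mod 23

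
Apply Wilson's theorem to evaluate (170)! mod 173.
(172)! = (170)! × (171) × (172) ≡ -1 (mod 173). So (170)! ≡ -1 × [(172)(171)]^(-1) ≡ 86 (mod 173)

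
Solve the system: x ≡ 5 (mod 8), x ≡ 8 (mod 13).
M = 8 × 13 = 104. M₁ = 13, y₁ ≡ 5 (mod 8). M₂ = 8, y₂ ≡ 5 (mod 13). x = 5×13×5 + 8×8×5 ≡ 21 (mod 104)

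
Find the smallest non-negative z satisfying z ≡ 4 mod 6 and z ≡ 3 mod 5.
M = 6 × 5 = 30. M₁ = 5, y₁ ≡ 5 mod 6. M₂ = 6, y₂ ≡ 1 mod 5. z = 4×5×5 + 3×6×1 ≡ 28 mod 30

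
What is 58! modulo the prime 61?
(60)! = (58)! × (59) × (60) ≡ -1 (mod 61). So (58)! ≡ -1 × [(60)(59)]^(-1) ≡ 30 (mod 61)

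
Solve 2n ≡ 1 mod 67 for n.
Since 67 is prime, by Fermat 2^(-1) ≡ 2^{65} ≡ 34 mod 67. Verify: 2 × 34 = 68 ≡ 1 mod 67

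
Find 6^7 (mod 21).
By repeated squaring (mod 21): 6^{1}≡6, 6^{2}≡15, 6^{4}≡15. Then 6^{7} = 6^{4+2+1} ≡ 15 × 15 × 6 ≡ 6 (mod 21)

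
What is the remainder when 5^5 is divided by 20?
By repeated squaring (mod 20): 5^{1}≡5, 5^{2}≡5, 5^{4}≡5. Then 5^{5} = 5^{4+1} ≡ 5 × 5 ≡ 5 (mod 20)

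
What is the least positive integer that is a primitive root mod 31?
g = 3. Powers: [3, 9, 27, 19, 26, 16, 17, 20, 29, 25, ...] generates all 30 non-zero residues.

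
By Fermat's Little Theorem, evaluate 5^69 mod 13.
By Fermat: 5^{12} ≡ 1 mod 13. 69 = 5×12 + 9. So 5^{69} ≡ 5^{9} ≡ 5 mod 13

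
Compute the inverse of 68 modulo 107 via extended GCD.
Extended GCD: 68(-11) + 107(7) = 1. So 68^(-1) ≡ -11 ≡ 96 (mod 107). Verify: 68 × 96 = 6528 ≡ 1 (mod 107)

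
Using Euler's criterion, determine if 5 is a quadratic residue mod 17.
By Euler's criterion: 5^{8} ≡ 16 mod 17. Since this equals -1 (≡ 16), 5 is not a QR.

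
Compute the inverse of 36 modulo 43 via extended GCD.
Extended GCD: 36(6) + 43(-5) = 1. So 36^(-1) ≡ 6 mod 43. Verify: 36 × 6 = 216 ≡ 1 mod 43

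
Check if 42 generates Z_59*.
ord_59(42) divides 58. For each prime q|58: 42^{29}≡58, 42^{2}≡53, none ≡ 1. So 42 has order 58 and is a primitive root mod 59.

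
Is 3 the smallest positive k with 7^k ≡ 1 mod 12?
Powers of 7 mod 12: 7^1≡7, 7^2≡1. Already 7^2≡1, so the order is 2 < 3. No, the actual order is 2.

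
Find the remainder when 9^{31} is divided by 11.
By Fermat: 9^{10} ≡ 1 mod 11. 31 = 3×10 + 1. So 9^{31} ≡ 9^{1} ≡ 9 mod 11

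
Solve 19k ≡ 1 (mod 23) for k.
Since 23 is prime, by Fermat 19^(-1) ≡ 19^{21} ≡ 17 (mod 23). Verify: 19 × 17 = 323 ≡ 1 (mod 23)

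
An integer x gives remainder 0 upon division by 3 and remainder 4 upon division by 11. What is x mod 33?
M = 3 × 11 = 33. M₁ = 11, y₁ ≡ 2 mod 3. M₂ = 3, y₂ ≡ 4 mod 11. x = 0×11×2 + 4×3×4 ≡ 15 mod 33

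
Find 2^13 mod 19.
By repeated squaring mod 19: 2^{1}≡2, 2^{2}≡4, 2^{4}≡16, 2^{8}≡9. Then 2^{13} = 2^{8+4+1} ≡ 9 × 16 × 2 ≡ 3 mod 19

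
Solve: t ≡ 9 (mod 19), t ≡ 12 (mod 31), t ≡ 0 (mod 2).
M = 19 × 31 × 2 = 1178. M₁ = 62, y₁ ≡ 4 (mod 19). M₂ = 38, y₂ ≡ 9 (mod 31). M₃ = 589, y₃ ≡ 1 (mod 2). t = 9×62×4 + 12×38×9 + 0×589×1 ≡ 446 (mod 1178)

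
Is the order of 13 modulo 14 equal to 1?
Powers of 13 mod 14: 13^1≡13, 13^2≡1. 13^1≡13≢1, so ord ≠ 1. No, the actual order is 2.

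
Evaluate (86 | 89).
(86/89) = 86^{44} mod 89 = -1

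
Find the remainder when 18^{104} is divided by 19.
By Fermat: 18^{18} ≡ 1 (mod 19). 104 = 5×18 + 14. So 18^{104} ≡ 18^{14} ≡ 1 (mod 19)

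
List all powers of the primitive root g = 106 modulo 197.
106^1, 106^2, ..., 106^{196} mod 197: [106, 7, 151, 49, 72, 146, 110, 37, 179, 62, 71, 40, 103, 83, 130, 187, 122, 127, 66, 101, 68, 116, 82, 24, 180, 168, 78, 191, 152, 155, 79, 100, 159, 109, 128, 172, 108, 22, 165, 154, 170, 93, 8, 60, 56, 26, 195, 182, 183, 92, 99, 53, 102, 174, 123, 36, 73, 55, 117, 188, 31, 134, 20, 150, 140, 65, 192, 61, 162, 33, 149, 34, 58, 41, 12, 90, 84, 39, 194, 76, 176, 138, 50, 178, 153, 64, 86, 54, 11, 181, 77, 85, 145, 4, 30, 28, 13, 196, 91, 190, 46, 148, 125, 51, 87, 160, 18, 135, 126, 157, 94, 114, 67, 10, 75, 70, 131, 96, 129, 81, 115, 173, 17, 29, 119, 6, 45, 42, 118, 97, 38, 88, 69, 25, 89, 175, 32, 43, 27, 104, 189, 137, 141, 171, 2, 15, 14, 105, 98, 144, 95, 23, 74, 161, 124, 142, 80, 9, 166, 63, 177, 47, 57, 132, 5, 136, 35, 164, 48, 163, 139, 156, 185, 107, 113, 158, 3, 121, 21, 59, 147, 19, 44, 133, 111, 143, 186, 16, 120, 112, 52, 193, 167, 169, 184, 1]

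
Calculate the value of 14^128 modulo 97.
Using Fermat: 14^{96} ≡ 1 (mod 97). 128 ≡ 32 (mod 96). So 14^{128} ≡ 14^{32} ≡ 61 (mod 97)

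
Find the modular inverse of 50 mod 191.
Since 191 is prime, by Fermat 50^(-1) ≡ 50^{189} ≡ 149 mod 191. Verify: 50 × 149 = 7450 ≡ 1 mod 191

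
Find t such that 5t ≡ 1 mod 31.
Since 31 is prime, by Fermat 5^(-1) ≡ 5^{29} ≡ 25 mod 31. Verify: 5 × 25 = 125 ≡ 1 mod 31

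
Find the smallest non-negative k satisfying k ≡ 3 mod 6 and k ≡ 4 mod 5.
M = 6 × 5 = 30. M₁ = 5, y₁ ≡ 5 mod 6. M₂ = 6, y₂ ≡ 1 mod 5. k = 3×5×5 + 4×6×1 ≡ 9 mod 30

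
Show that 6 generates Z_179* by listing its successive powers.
6^1, 6^2, ..., 6^{178} mod 179: [6, 36, 37, 43, 79, 116, 159, 59, 175, 155, 35, 31, 7, 42, 73, 80, 122, 16, 96, 39, 55, 151, 11, 66, 38, 49, 115, 153, 23, 138, 112, 135, 94, 27, 162, 77, 104, 87, 164, 89, 176, 161, 71, 68, 50, 121, 10, 60, 2, 12, 72, 74, 86, 158, 53, 139, 118, 171, 131, 70, 62, 14, 84, 146, 160, 65, 32, 13, 78, 110, 123, 22, 132, 76, 98, 51, 127, 46, 97, 45, 91, 9, 54, 145, 154, 29, 174, 149, 178, 173, 143, 142, 136, 100, 63, 20, 120, 4, 24, 144, 148, 172, 137, 106, 99, 57, 163, 83, 140, 124, 28, 168, 113, 141, 130, 64, 26, 156, 41, 67, 44, 85, 152, 17, 102, 75, 92, 15, 90, 3, 18, 108, 111, 129, 58, 169, 119, 177, 167, 107, 105, 93, 21, 126, 40, 61, 8, 48, 109, 117, 165, 95, 33, 19, 114, 147, 166, 101, 69, 56, 157, 47, 103, 81, 128, 52, 133, 82, 134, 88, 170, 125, 34, 25, 150, 5, 30, 1]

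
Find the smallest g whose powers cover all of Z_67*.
g = 2. Powers: [2, 4, 8, 16, 32, 64, 61, 55, 43, 19, ...] generates all 66 non-zero residues.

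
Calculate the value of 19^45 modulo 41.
Using Fermat: 19^{40} ≡ 1 (mod 41). 45 ≡ 5 (mod 40). So 19^{45} ≡ 19^{5} ≡ 27 (mod 41)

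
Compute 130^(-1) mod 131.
Since 131 is prime, by Fermat 130^(-1) ≡ 130^{129} ≡ 130 mod 131. Verify: 130 × 130 = 16900 ≡ 1 mod 131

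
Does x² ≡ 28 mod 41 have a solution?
By Euler's criterion: 28^{20} ≡ 40 mod 41. Since this equals -1 (≡ 40), 28 is not a QR.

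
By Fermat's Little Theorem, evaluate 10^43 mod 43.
By Fermat: 10^{42} ≡ 1 (mod 43). So 10^{43} = 10^{42} · 10^{1} ≡ 10^{1} ≡ 10 (mod 43)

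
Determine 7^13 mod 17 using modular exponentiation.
By repeated squaring (mod 17): 7^{1}≡7, 7^{2}≡15, 7^{4}≡4, 7^{8}≡16. Then 7^{13} = 7^{8+4+1} ≡ 16 × 4 × 7 ≡ 6 (mod 17)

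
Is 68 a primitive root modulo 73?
ord_73(68) divides 72. For each prime q|72: 68^{36}≡72, 68^{24}≡8, none ≡ 1. So 68 has order 72 and is a primitive root mod 73.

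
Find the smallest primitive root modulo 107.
g = 2. For each prime q|106: 2^{53}≡106, 2^{2}≡4, none ≡ 1, so ord_107(2) = 106 and 2 is a primitive root.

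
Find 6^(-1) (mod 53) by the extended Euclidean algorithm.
Extended GCD: 6(9) + 53(-1) = 1. So 6^(-1) ≡ 9 (mod 53). Verify: 6 × 9 = 54 ≡ 1 (mod 53)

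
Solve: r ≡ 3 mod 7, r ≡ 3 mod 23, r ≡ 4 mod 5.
M = 7 × 23 × 5 = 805. M₁ = 115, y₁ ≡ 5 mod 7. M₂ = 35, y₂ ≡ 2 mod 23. M₃ = 161, y₃ ≡ 1 mod 5. r = 3×115×5 + 3×35×2 + 4×161×1 ≡ 164 mod 805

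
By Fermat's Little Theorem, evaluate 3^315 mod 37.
By Fermat: 3^{36} ≡ 1 mod 37. 315 ≡ 27 mod 36. So 3^{315} ≡ 3^{27} ≡ 36 mod 37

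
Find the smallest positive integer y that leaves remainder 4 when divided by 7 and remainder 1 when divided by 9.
M = 7 × 9 = 63. M₁ = 9, y₁ ≡ 4 (mod 7). M₂ = 7, y₂ ≡ 4 (mod 9). y = 4×9×4 + 1×7×4 ≡ 46 (mod 63)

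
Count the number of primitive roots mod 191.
There are φ(191-1) = φ(190) = 72 primitive roots modulo 191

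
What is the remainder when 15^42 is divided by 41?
Using Fermat: 15^{40} ≡ 1 (mod 41). 42 ≡ 2 (mod 40). So 15^{42} ≡ 15^{2} ≡ 20 (mod 41)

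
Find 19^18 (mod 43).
By repeated squaring (mod 43): 19^{1}≡19, 19^{2}≡17, 19^{4}≡31, 19^{8}≡15, 19^{16}≡10. Then 19^{18} = 19^{16+2} ≡ 10 × 17 ≡ 41 (mod 43)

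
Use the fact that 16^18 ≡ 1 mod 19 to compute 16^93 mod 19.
By Fermat: 16^{18} ≡ 1 mod 19. 93 = 5×18 + 3. So 16^{93} ≡ 16^{3} ≡ 11 mod 19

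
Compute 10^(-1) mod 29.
Since 29 is prime, by Fermat 10^(-1) ≡ 10^{27} ≡ 3 mod 29. Verify: 10 × 3 = 30 ≡ 1 mod 29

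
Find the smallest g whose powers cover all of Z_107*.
g = 2. Powers: [2, 4, 8, 16, 32, 64, ...] generates all 106 non-zero residues.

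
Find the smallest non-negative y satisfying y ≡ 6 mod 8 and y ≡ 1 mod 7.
M = 8 × 7 = 56. M₁ = 7, y₁ ≡ 7 mod 8. M₂ = 8, y₂ ≡ 1 mod 7. y = 6×7×7 + 1×8×1 ≡ 22 mod 56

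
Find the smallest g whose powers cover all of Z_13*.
g = 2. For each prime q|12: 2^{6}≡12, 2^{4}≡3, none ≡ 1, so ord_13(2) = 12 and 2 is a primitive root.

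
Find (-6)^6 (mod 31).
By repeated squaring (mod 31): (-6)^{1}≡25, (-6)^{2}≡5, (-6)^{4}≡25. Then (-6)^{6} = (-6)^{4+2} ≡ 25 × 5 ≡ 1 (mod 31)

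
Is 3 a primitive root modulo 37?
3^{18} ≡ 1 mod 37 and 18 < 36, so ord_37(3) = 18 ≠ 36 and 3 is not a primitive root.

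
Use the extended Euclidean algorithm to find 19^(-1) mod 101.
Extended GCD: 19(16) + 101(-3) = 1. So 19^(-1) ≡ 16 (mod 101). Verify: 19 × 16 = 304 ≡ 1 (mod 101)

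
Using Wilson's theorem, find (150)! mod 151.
By Wilson's theorem, (150)! ≡ -1 ≡ 150 (mod 151)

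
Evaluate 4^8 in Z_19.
By repeated squaring mod 19: 4^{1}≡4, 4^{2}≡16, 4^{4}≡9, 4^{8}≡5. So 4^{8} ≡ 5 mod 19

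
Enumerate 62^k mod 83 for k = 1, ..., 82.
62^1, 62^2, ..., 62^{82} mod 83: [62, 26, 35, 12, 80, 63, 5, 61, 47, 9, 60, 68, 66, 25, 56, 69, 45, 51, 8, 81, 42, 31, 13, 59, 6, 40, 73, 44, 72, 65, 46, 30, 34, 33, 54, 28, 76, 64, 67, 4, 82, 21, 57, 48, 71, 3, 20, 78, 22, 36, 74, 23, 15, 17, 58, 27, 14, 38, 32, 75, 2, 41, 52, 70, 24, 77, 43, 10, 39, 11, 18, 37, 53, 49, 50, 29, 55, 7, 19, 16, 79, 1]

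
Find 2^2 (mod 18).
2^{2} = 4 ≡ 4 (mod 18)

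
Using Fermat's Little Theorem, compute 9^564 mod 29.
By Fermat: 9^{28} ≡ 1 mod 29. 564 ≡ 4 mod 28. So 9^{564} ≡ 9^{4} ≡ 7 mod 29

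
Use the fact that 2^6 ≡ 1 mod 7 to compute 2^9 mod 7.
By Fermat: 2^{6} ≡ 1 mod 7. So 2^{9} = 2^{6} · 2^{3} ≡ 2^{3} ≡ 1 mod 7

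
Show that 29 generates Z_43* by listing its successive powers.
29^1, 29^2, ..., 29^{42} mod 43: [29, 24, 8, 17, 20, 21, 7, 31, 39, 13, 33, 11, 18, 6, 2, 15, 5, 16, 34, 40, 42, 14, 19, 35, 26, 23, 22, 36, 12, 4, 30, 10, 32, 25, 37, 41, 28, 38, 27, 9, 3, 1]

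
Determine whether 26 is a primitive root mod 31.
26^{6} ≡ 1 mod 31 and 6 < 30, so ord_31(26) = 6 ≠ 30 and 26 is not a primitive root.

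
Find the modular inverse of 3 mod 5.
Since 5 is prime, by Fermat 3^(-1) ≡ 3^{3} ≡ 2 mod 5. Verify: 3 × 2 = 6 ≡ 1 mod 5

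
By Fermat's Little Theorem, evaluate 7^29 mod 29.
By Fermat: 7^{28} ≡ 1 mod 29. So 7^{29} = 7^{28} · 7^{1} ≡ 7^{1} ≡ 7 mod 29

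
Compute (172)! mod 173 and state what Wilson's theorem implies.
(172)! mod 173 = 172. Since this equals -1 (mod 173), Wilson confirms 173 is prime.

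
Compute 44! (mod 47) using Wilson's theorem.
(46)! = (44)! × (45) × (46) ≡ -1 (mod 47). So (44)! ≡ -1 × [(46)(45)]^(-1) ≡ 23 (mod 47)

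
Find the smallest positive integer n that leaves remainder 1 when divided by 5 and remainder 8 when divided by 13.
M = 5 × 13 = 65. M₁ = 13, y₁ ≡ 2 mod 5. M₂ = 5, y₂ ≡ 8 mod 13. n = 1×13×2 + 8×5×8 ≡ 21 mod 65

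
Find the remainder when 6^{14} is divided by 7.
By Fermat: 6^{6} ≡ 1 (mod 7). 14 = 2×6 + 2. So 6^{14} ≡ 6^{2} ≡ 1 (mod 7)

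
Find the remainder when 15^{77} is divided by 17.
By Fermat: 15^{16} ≡ 1 (mod 17). 77 = 4×16 + 13. So 15^{77} ≡ 15^{13} ≡ 2 (mod 17)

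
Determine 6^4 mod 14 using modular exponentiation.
6^{4} = 1296 ≡ 8 mod 14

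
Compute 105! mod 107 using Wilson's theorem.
(106)! = (105)! × (106) ≡ -1 mod 107. So (105)! ≡ -1 × (106)^(-1) ≡ (-1)×(-1) = 1 mod 107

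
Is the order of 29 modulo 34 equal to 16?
Powers of 29 mod 34: 29^1≡29, 29^2≡25, 29^3≡11, 29^4≡13, 29^5≡3, 29^6≡19, 29^7≡7, 29^8≡33, 29^9≡5, 29^10≡9, 29^11≡23, 29^12≡21, 29^13≡31, 29^14≡15, 29^15≡27, 29^16≡1. First k with 29^k≡1 is k=16. Yes, ord_34(29) = 16.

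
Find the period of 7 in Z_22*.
Powers of 7 mod 22: 7^1≡7, 7^2≡5, 7^3≡13, 7^4≡3, 7^5≡21, 7^6≡15, 7^7≡17, 7^8≡9, 7^9≡19, 7^10≡1. ord_22(7) = 10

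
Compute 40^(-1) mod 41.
Since 41 is prime, by Fermat 40^(-1) ≡ 40^{39} ≡ 40 mod 41. Verify: 40 × 40 = 1600 ≡ 1 mod 41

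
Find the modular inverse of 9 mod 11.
Since 11 is prime, by Fermat 9^(-1) ≡ 9^{9} ≡ 5 (mod 11). Verify: 9 × 5 = 45 ≡ 1 (mod 11)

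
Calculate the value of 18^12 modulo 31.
By repeated squaring mod 31: 18^{1}≡18, 18^{2}≡14, 18^{4}≡10, 18^{8}≡7. Then 18^{12} = 18^{8+4} ≡ 7 × 10 ≡ 8 mod 31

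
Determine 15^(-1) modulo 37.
Since 37 is prime, by Fermat 15^(-1) ≡ 15^{35} ≡ 5 mod 37. Verify: 15 × 5 = 75 ≡ 1 mod 37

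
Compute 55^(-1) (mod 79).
Since 79 is prime, by Fermat 55^(-1) ≡ 55^{77} ≡ 23 (mod 79). Verify: 55 × 23 = 1265 ≡ 1 (mod 79)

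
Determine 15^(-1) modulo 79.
Since 79 is prime, by Fermat 15^(-1) ≡ 15^{77} ≡ 58 (mod 79). Verify: 15 × 58 = 870 ≡ 1 (mod 79)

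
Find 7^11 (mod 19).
By repeated squaring (mod 19): 7^{1}≡7, 7^{2}≡11, 7^{4}≡7, 7^{8}≡11. Then 7^{11} = 7^{8+2+1} ≡ 11 × 11 × 7 ≡ 11 (mod 19)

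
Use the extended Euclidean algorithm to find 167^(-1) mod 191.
Extended GCD: 167(-8) + 191(7) = 1. So 167^(-1) ≡ -8 ≡ 183 (mod 191). Verify: 167 × 183 = 30561 ≡ 1 (mod 191)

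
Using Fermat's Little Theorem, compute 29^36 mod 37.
By Fermat's Little Theorem, 29^{36} ≡ 1 (mod 37) since 37 is prime and gcd(29, 37) = 1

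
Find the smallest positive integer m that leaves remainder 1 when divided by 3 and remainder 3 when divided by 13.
M = 3 × 13 = 39. M₁ = 13, y₁ ≡ 1 (mod 3). M₂ = 3, y₂ ≡ 9 (mod 13). m = 1×13×1 + 3×3×9 ≡ 16 (mod 39)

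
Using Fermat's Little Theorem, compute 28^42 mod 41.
By Fermat: 28^{40} ≡ 1 (mod 41). So 28^{42} = 28^{40} · 28^{2} ≡ 28^{2} ≡ 5 (mod 41)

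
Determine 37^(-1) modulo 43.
Since 43 is prime, by Fermat 37^(-1) ≡ 37^{41} ≡ 7 mod 43. Verify: 37 × 7 = 259 ≡ 1 mod 43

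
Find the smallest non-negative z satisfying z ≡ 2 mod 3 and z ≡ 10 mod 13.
M = 3 × 13 = 39. M₁ = 13, y₁ ≡ 1 mod 3. M₂ = 3, y₂ ≡ 9 mod 13. z = 2×13×1 + 10×3×9 ≡ 23 mod 39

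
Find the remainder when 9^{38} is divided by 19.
By Fermat: 9^{18} ≡ 1 mod 19. 38 = 2×18 + 2. So 9^{38} ≡ 9^{2} ≡ 5 mod 19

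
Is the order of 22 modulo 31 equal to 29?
Powers of 22 mod 31: 22^1≡22, 22^2≡19, 22^3≡15, 22^4≡20, 22^5≡6, 22^6≡8, 22^7≡21, 22^8≡28, 22^9≡27, 22^10≡5, 22^11≡17, 22^12≡2, 22^13≡13, 22^14≡7, 22^15≡30, 22^16≡9, 22^17≡12, 22^18≡16, 22^19≡11, 22^20≡25, 22^21≡23, 22^22≡10, 22^23≡3, 22^24≡4, 22^25≡26, 22^26≡14, 22^27≡29, 22^28≡18, 22^29≡24, 22^30≡1. 22^29≡24≢1, so ord ≠ 29. No, the actual order is 30.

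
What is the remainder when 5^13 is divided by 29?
By repeated squaring (mod 29): 5^{1}≡5, 5^{2}≡25, 5^{4}≡16, 5^{8}≡24. Then 5^{13} = 5^{8+4+1} ≡ 24 × 16 × 5 ≡ 6 (mod 29)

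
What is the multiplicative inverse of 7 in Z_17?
Since 17 is prime, by Fermat 7^(-1) ≡ 7^{15} ≡ 5 mod 17. Verify: 7 × 5 = 35 ≡ 1 mod 17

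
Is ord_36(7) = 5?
Powers of 7 mod 36: 7^1≡7, 7^2≡13, 7^3≡19, 7^4≡25, 7^5≡31, 7^6≡1. 7^5≡31≢1, so ord ≠ 5. No, the actual order is 6.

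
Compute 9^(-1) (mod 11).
Since 11 is prime, by Fermat 9^(-1) ≡ 9^{9} ≡ 5 (mod 11). Verify: 9 × 5 = 45 ≡ 1 (mod 11)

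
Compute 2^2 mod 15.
2^{2} = 4 ≡ 4 mod 15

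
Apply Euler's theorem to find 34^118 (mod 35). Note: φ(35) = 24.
By Euler: 34^{24} ≡ 1 (mod 35) since gcd(34, 35) = 1. 118 = 4×24 + 22. So 34^{118} ≡ 34^{22} ≡ 1 (mod 35)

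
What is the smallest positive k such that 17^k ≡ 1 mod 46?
Powers of 17 mod 46: 17^1≡17, 17^2≡13, 17^3≡37, 17^4≡31, 17^5≡21, 17^6≡35, 17^7≡43, 17^8≡41, 17^9≡7, 17^10≡27, 17^11≡45, 17^12≡29, 17^13≡33, 17^14≡9, 17^15≡15, 17^16≡25, 17^17≡11, 17^18≡3, 17^19≡5, 17^20≡39, 17^21≡19, 17^22≡1. Order = 22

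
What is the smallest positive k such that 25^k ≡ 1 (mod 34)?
Powers of 25 mod 34: 25^1≡25, 25^2≡13, 25^3≡19, 25^4≡33, 25^5≡9, 25^6≡21, 25^7≡15, 25^8≡1. So the order of 25 is 8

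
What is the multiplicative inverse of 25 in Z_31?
Since 31 is prime, by Fermat 25^(-1) ≡ 25^{29} ≡ 5 (mod 31). Verify: 25 × 5 = 125 ≡ 1 (mod 31)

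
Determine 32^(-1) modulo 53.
Since 53 is prime, by Fermat 32^(-1) ≡ 32^{51} ≡ 5 (mod 53). Verify: 32 × 5 = 160 ≡ 1 (mod 53)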